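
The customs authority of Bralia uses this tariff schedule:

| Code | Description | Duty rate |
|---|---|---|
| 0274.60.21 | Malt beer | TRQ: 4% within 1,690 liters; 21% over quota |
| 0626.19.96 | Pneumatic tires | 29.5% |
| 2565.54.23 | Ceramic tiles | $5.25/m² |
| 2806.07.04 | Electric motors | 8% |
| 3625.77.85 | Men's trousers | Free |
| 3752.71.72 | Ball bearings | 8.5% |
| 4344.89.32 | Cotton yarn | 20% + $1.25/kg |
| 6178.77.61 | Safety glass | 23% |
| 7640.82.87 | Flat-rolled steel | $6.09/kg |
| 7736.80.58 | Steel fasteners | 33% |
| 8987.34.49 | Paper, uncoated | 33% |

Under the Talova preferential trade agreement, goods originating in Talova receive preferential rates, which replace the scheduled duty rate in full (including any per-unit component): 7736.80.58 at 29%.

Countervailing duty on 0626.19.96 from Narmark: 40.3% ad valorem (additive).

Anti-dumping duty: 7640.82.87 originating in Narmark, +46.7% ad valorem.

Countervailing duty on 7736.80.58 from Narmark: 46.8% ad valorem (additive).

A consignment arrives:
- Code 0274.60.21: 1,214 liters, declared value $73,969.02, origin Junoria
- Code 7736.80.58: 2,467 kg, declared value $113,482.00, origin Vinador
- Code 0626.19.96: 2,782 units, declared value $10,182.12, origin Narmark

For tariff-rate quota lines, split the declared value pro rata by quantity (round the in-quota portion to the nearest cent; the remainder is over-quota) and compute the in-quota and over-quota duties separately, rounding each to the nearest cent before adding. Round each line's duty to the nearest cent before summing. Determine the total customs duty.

Line 1 (0274.60.21, Junoria, 1,214 liters, $73,969.02):
Code 0274.60.21 is under a tariff-rate quota (threshold 1,690 liters). Quantity 1,214 liters is within the quota, so the in-quota rate 4% applies to the full value.
Duty = $73,969.02 × 4% = $2,958.76.
Line 2 (7736.80.58, Vinador, 2,467 kg, $113,482.00):
Base rate for 7736.80.58 is 33%.
7736.80.58 has an FTA preferential rate, but origin Vinador is not Talova; base rate stands.
The additional-duty order on 7736.80.58 targets Narmark, not Vinador; it does not apply.
Duty = $113,482.00 × 33% = $37,449.06.
Line 3 (0626.19.96, Narmark, 2,782 units, $10,182.12):
Base rate for 0626.19.96 is 29.5%.
Additional duty on 0626.19.96 from Narmark: +40.3%. Applied ad valorem rate: 29.5% + 40.3% = 69.8%.
Duty = $10,182.12 × 69.8% = $7,107.12.
Total = $2,958.76 + $37,449.06 + $7,107.12 = $47,514.94.

$47,514.94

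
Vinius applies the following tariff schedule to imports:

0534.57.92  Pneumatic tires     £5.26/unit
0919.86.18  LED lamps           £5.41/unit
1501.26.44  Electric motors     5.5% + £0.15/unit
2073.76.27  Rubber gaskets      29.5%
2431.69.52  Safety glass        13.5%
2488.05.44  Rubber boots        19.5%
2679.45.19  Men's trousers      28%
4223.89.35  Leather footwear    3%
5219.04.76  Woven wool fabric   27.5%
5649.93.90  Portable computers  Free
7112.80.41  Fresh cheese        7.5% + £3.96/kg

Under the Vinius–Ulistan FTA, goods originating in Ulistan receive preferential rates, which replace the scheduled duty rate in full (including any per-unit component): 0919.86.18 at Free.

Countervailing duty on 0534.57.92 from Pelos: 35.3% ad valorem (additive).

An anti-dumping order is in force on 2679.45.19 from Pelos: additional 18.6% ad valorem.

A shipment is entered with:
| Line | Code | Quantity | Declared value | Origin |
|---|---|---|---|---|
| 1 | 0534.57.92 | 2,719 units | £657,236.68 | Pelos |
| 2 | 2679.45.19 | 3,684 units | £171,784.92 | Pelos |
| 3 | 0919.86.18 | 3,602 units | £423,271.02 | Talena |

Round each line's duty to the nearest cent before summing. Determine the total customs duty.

Line 1 (0534.57.92, Pelos, 2,719 units, £657,236.68):
Base rate for 0534.57.92 is £5.26/unit.
Additional duty on 0534.57.92 from Pelos: +35.3% ad valorem. Applied ad valorem rate = 35.3%.
Duty = £657,236.68 × 35.3% + 2,719 × £5.26 = £246,306.49.
Line 2 (2679.45.19, Pelos, 3,684 units, £171,784.92):
Base rate for 2679.45.19 is 28%.
Additional duty on 2679.45.19 from Pelos: +18.6%. Applied ad valorem rate: 28% + 18.6% = 46.6%.
Duty = £171,784.92 × 46.6% = £80,051.77.
Line 3 (0919.86.18, Talena, 3,602 units, £423,271.02):
Base rate for 0919.86.18 is £5.41/unit.
0919.86.18 has an FTA preferential rate, but origin Talena is not Ulistan; base rate stands.
Duty = 3,602 × £5.41 = £19,486.82.
Total = £246,306.49 + £80,051.77 + £19,486.82 = £345,845.08.

£345,845.08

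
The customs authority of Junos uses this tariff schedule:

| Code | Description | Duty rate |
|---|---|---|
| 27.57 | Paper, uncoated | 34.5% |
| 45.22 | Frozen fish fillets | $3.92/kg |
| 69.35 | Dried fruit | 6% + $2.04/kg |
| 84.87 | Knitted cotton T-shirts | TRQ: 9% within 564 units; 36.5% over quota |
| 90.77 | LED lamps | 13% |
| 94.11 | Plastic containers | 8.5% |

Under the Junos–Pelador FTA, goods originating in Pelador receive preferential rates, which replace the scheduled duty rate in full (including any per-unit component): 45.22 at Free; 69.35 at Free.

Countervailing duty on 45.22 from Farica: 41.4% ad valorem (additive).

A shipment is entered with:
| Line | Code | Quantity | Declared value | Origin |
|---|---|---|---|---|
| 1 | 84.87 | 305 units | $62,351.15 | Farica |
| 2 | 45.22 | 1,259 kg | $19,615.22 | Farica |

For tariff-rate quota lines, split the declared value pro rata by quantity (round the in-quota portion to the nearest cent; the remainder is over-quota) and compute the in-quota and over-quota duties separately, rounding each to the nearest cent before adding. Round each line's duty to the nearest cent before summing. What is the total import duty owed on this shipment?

Line 1 (84.87, Farica, 305 units, $62,351.15):
Code 84.87 is under a tariff-rate quota (threshold 564 units). Quantity 305 units is within the quota, so the in-quota rate 9% applies to the full value.
Duty = $62,351.15 × 9% = $5,611.60.
Line 2 (45.22, Farica, 1,259 kg, $19,615.22):
Base rate for 45.22 is $3.92/kg.
45.22 has an FTA preferential rate, but origin Farica is not Pelador; base rate stands.
Additional duty on 45.22 from Farica: +41.4% ad valorem. Applied ad valorem rate = 41.4%.
Duty = $19,615.22 × 41.4% + 1,259 × $3.92 = $13,055.98.
Total = $5,611.60 + $13,055.98 = $18,667.58.

$18,667.58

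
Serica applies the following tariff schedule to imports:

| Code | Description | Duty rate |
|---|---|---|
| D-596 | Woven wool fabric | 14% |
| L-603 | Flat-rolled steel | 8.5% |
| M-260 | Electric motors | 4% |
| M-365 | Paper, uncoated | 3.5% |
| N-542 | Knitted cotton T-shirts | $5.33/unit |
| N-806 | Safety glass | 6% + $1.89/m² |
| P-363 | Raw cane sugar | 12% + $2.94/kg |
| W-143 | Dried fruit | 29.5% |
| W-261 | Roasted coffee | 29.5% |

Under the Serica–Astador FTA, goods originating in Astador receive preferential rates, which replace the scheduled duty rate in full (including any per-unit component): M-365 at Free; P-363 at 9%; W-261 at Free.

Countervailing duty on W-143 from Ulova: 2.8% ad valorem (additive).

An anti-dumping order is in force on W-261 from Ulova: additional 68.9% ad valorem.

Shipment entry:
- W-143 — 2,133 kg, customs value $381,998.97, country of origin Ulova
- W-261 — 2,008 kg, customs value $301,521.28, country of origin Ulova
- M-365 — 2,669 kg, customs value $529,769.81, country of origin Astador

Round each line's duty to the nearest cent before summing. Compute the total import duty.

Line 1 (W-143, Ulova, 2,133 kg, $381,998.97):
Base rate for W-143 is 29.5%.
Additional duty on W-143 from Ulova: +2.8%. Applied ad valorem rate: 29.5% + 2.8% = 32.3%.
Duty = $381,998.97 × 32.3% = $123,385.67.
Line 2 (W-261, Ulova, 2,008 kg, $301,521.28):
Base rate for W-261 is 29.5%.
W-261 has an FTA preferential rate, but origin Ulova is not Astador; base rate stands.
Additional duty on W-261 from Ulova: +68.9%. Applied ad valorem rate: 29.5% + 68.9% = 98.4%.
Duty = $301,521.28 × 98.4% = $296,696.94.
Line 3 (M-365, Astador, 2,669 kg, $529,769.81):
Base rate for M-365 is 3.5%.
Origin Astador qualifies under the Serica–Astador agreement and M-365 is covered: preferential rate Free applies instead.
Duty = $529,769.81 × 0% = $0.00.
Total = $123,385.67 + $296,696.94 + $0.00 = $420,082.61.

$420,082.61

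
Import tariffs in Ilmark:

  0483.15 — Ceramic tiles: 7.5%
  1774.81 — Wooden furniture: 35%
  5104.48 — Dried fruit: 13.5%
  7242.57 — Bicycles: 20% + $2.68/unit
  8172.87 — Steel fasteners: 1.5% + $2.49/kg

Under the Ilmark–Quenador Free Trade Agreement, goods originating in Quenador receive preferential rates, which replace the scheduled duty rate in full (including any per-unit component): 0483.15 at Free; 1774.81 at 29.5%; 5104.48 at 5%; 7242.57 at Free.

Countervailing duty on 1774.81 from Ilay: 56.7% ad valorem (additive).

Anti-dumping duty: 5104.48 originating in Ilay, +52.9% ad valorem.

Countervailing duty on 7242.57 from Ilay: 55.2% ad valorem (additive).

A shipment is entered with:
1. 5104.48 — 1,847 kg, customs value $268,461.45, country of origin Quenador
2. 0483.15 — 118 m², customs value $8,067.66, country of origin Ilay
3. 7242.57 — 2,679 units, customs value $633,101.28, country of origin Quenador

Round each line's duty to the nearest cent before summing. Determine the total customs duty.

Line 1 (5104.48, Quenador, 1,847 kg, $268,461.45):
Base rate for 5104.48 is 13.5%.
Origin Quenador qualifies under the Ilmark–Quenador agreement and 5104.48 is covered: preferential rate 5% applies instead.
The additional-duty order on 5104.48 targets Ilay, not Quenador; it does not apply.
Duty = $268,461.45 × 5% = $13,423.07.
Line 2 (0483.15, Ilay, 118 m², $8,067.66):
Base rate for 0483.15 is 7.5%.
0483.15 has an FTA preferential rate, but origin Ilay is not Quenador; base rate stands.
Duty = $8,067.66 × 7.5% = $605.07.
Line 3 (7242.57, Quenador, 2,679 units, $633,101.28):
Base rate for 7242.57 is 20% + $2.68/unit.
Origin Quenador qualifies under the Ilmark–Quenador agreement and 7242.57 is covered: preferential rate Free applies instead.
The additional-duty order on 7242.57 targets Ilay, not Quenador; it does not apply.
Duty = $633,101.28 × 0% = $0.00.
Total = $13,423.07 + $605.07 + $0.00 = $14,028.14.

$14,028.14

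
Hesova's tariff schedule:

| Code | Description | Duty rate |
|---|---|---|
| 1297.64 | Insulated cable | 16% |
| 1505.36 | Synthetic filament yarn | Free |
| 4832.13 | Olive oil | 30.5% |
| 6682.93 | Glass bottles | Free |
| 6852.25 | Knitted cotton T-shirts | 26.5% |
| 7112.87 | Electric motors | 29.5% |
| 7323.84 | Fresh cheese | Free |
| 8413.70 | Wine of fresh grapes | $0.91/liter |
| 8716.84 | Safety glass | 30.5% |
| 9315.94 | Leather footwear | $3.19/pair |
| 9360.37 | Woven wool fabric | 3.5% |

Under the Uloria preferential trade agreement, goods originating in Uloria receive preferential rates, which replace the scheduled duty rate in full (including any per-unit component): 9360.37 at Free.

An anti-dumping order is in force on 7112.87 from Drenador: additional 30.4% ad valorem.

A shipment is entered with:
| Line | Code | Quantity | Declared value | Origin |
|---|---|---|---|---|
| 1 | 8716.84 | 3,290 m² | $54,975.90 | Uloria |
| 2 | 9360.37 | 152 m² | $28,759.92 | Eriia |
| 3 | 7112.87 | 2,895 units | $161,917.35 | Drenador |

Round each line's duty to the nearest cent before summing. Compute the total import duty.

$114,762.74

Line 1 (8716.84, Uloria, 3,290 m², $54,975.90):
Base rate for 8716.84 is 30.5%.
Origin Uloria is the FTA partner but 8716.84 is not on the preference list; base rate stands.
Duty = $54,975.90 × 30.5% = $16,767.65.
Line 2 (9360.37, Eriia, 152 m², $28,759.92):
Base rate for 9360.37 is 3.5%.
9360.37 has an FTA preferential rate, but origin Eriia is not Uloria; base rate stands.
Duty = $28,759.92 × 3.5% = $1,006.60.
Line 3 (7112.87, Drenador, 2,895 units, $161,917.35):
Base rate for 7112.87 is 29.5%.
Additional duty on 7112.87 from Drenador: +30.4%. Applied ad valorem rate: 29.5% + 30.4% = 59.9%.
Duty = $161,917.35 × 59.9% = $96,988.49.
Total = $16,767.65 + $1,006.60 + $96,988.49 = $114,762.74.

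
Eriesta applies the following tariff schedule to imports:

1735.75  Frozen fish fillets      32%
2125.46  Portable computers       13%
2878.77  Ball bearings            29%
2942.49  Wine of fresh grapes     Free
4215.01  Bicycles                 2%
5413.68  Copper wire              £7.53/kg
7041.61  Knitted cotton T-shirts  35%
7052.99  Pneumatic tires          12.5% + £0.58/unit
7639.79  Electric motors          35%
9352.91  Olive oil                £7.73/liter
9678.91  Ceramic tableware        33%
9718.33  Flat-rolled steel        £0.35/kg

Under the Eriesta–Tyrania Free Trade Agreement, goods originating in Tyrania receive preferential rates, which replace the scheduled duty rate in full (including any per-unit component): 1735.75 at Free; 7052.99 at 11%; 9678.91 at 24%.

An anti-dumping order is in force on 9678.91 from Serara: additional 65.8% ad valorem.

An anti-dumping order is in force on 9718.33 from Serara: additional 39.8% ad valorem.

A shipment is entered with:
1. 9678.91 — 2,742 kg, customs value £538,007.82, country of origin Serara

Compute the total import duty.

Line 1 (9678.91, Serara, 2,742 kg, £538,007.82):
Base rate for 9678.91 is 33%.
9678.91 has an FTA preferential rate, but origin Serara is not Tyrania; base rate stands.
Additional duty on 9678.91 from Serara: +65.8%. Applied ad valorem rate: 33% + 65.8% = 98.8%.
Duty = £538,007.82 × 98.8% = £531,551.73.

£531,551.73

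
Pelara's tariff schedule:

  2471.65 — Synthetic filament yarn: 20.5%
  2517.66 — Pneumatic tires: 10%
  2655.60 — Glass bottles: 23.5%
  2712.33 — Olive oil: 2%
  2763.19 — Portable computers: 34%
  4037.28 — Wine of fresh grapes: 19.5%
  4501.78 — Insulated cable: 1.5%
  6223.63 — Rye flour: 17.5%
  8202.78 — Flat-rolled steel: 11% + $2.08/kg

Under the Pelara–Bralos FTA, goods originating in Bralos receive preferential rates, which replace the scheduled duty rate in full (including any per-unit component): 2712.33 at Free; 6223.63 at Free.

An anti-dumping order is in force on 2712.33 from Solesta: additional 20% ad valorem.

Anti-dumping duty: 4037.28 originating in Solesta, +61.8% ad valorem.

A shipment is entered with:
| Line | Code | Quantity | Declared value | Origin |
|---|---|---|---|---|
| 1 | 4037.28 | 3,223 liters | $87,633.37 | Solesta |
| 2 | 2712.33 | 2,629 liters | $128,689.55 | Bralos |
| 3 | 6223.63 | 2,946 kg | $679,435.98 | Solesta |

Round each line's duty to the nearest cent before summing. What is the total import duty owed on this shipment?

$190,147.23

Line 1 (4037.28, Solesta, 3,223 liters, $87,633.37):
Base rate for 4037.28 is 19.5%.
Additional duty on 4037.28 from Solesta: +61.8%. Applied ad valorem rate: 19.5% + 61.8% = 81.3%.
Duty = $87,633.37 × 81.3% = $71,245.93.
Line 2 (2712.33, Bralos, 2,629 liters, $128,689.55):
Base rate for 2712.33 is 2%.
Origin Bralos qualifies under the Pelara–Bralos agreement and 2712.33 is covered: preferential rate Free applies instead.
The additional-duty order on 2712.33 targets Solesta, not Bralos; it does not apply.
Duty = $128,689.55 × 0% = $0.00.
Line 3 (6223.63, Solesta, 2,946 kg, $679,435.98):
Base rate for 6223.63 is 17.5%.
6223.63 has an FTA preferential rate, but origin Solesta is not Bralos; base rate stands.
Duty = $679,435.98 × 17.5% = $118,901.30.
Total = $71,245.93 + $0.00 + $118,901.30 = $190,147.23.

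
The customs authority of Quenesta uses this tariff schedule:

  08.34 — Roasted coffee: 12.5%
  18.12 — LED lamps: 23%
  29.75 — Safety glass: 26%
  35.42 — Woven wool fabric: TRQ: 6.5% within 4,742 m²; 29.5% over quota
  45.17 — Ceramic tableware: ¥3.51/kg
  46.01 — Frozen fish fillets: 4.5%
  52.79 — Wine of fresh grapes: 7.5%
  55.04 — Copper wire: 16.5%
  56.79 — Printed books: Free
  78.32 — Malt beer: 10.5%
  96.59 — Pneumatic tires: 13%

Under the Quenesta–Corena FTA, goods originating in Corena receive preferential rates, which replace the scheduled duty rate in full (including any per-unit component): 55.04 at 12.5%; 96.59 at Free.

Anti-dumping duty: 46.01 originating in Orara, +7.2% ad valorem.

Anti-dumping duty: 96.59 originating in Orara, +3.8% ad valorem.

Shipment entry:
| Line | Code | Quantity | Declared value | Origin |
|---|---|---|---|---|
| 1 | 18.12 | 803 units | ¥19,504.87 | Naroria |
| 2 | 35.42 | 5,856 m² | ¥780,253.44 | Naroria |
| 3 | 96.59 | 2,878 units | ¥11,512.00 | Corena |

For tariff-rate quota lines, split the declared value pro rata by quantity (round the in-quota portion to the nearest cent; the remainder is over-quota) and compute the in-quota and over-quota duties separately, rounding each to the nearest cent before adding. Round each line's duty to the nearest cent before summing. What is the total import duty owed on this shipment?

¥89,341.35

Line 1 (18.12, Naroria, 803 units, ¥19,504.87):
Base rate for 18.12 is 23%.
Duty = ¥19,504.87 × 23% = ¥4,486.12.
Line 2 (35.42, Naroria, 5,856 m², ¥780,253.44):
Code 35.42 is under a tariff-rate quota (threshold 4,742 m²). In-quota: 4,742 m² at 6.5%; over-quota: 1,114 m² at 29.5%.
Pro-rata value split: in-quota = ¥780,253.44 × 4,742/5,856 = ¥631,824.08; over-quota = ¥780,253.44 − ¥631,824.08 = ¥148,429.36.
In-quota duty = ¥631,824.08 × 6.5% = ¥41,068.57. Over-quota duty = ¥148,429.36 × 29.5% = ¥43,786.66.
Line duty = ¥41,068.57 + ¥43,786.66 = ¥84,855.23.
Line 3 (96.59, Corena, 2,878 units, ¥11,512.00):
Base rate for 96.59 is 13%.
Origin Corena qualifies under the Quenesta–Corena agreement and 96.59 is covered: preferential rate Free applies instead.
The additional-duty order on 96.59 targets Orara, not Corena; it does not apply.
Duty = ¥11,512.00 × 0% = ¥0.00.
Total = ¥4,486.12 + ¥84,855.23 + ¥0.00 = ¥89,341.35.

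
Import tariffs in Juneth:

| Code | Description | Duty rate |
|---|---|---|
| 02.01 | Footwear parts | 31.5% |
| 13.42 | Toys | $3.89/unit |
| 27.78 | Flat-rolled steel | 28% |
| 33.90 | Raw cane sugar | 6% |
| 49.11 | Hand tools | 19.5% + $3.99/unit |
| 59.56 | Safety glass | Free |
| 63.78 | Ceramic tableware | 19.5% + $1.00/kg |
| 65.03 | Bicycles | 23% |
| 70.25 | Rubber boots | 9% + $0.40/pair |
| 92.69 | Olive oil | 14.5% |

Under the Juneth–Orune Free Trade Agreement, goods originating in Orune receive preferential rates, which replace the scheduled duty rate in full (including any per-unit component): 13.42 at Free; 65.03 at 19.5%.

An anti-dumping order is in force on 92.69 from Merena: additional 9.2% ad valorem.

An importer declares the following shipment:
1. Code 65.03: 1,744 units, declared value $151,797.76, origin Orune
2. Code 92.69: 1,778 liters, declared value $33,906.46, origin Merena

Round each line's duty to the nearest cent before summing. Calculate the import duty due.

Line 1 (65.03, Orune, 1,744 units, $151,797.76):
Base rate for 65.03 is 23%.
Origin Orune qualifies under the Juneth–Orune agreement and 65.03 is covered: preferential rate 19.5% applies instead.
Duty = $151,797.76 × 19.5% = $29,600.56.
Line 2 (92.69, Merena, 1,778 liters, $33,906.46):
Base rate for 92.69 is 14.5%.
Additional duty on 92.69 from Merena: +9.2%. Applied ad valorem rate: 14.5% + 9.2% = 23.7%.
Duty = $33,906.46 × 23.7% = $8,035.83.
Total = $29,600.56 + $8,035.83 = $37,636.39.

$37,636.39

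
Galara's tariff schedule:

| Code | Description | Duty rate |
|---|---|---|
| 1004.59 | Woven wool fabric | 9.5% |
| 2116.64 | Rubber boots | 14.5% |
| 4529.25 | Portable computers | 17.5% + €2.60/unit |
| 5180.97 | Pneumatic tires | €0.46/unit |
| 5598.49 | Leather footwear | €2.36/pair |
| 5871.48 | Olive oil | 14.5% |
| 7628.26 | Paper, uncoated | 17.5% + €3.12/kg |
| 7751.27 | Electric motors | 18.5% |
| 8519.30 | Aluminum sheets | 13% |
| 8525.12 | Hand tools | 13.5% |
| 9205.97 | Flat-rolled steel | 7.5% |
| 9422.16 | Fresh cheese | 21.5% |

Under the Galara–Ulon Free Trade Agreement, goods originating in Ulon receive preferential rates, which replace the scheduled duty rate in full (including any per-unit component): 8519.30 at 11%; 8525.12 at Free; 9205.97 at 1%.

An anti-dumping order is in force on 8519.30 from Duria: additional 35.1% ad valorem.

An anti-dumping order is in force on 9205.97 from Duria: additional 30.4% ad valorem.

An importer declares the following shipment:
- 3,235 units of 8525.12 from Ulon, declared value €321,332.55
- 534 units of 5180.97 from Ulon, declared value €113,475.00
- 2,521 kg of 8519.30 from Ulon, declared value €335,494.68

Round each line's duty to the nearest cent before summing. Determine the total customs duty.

€37,150.05

Line 1 (8525.12, Ulon, 3,235 units, €321,332.55):
Base rate for 8525.12 is 13.5%.
Origin Ulon qualifies under the Galara–Ulon agreement and 8525.12 is covered: preferential rate Free applies instead.
Duty = €321,332.55 × 0% = €0.00.
Line 2 (5180.97, Ulon, 534 units, €113,475.00):
Base rate for 5180.97 is €0.46/unit.
Origin Ulon is the FTA partner but 5180.97 is not on the preference list; base rate stands.
Duty = 534 × €0.46 = €245.64.
Line 3 (8519.30, Ulon, 2,521 kg, €335,494.68):
Base rate for 8519.30 is 13%.
Origin Ulon qualifies under the Galara–Ulon agreement and 8519.30 is covered: preferential rate 11% applies instead.
The additional-duty order on 8519.30 targets Duria, not Ulon; it does not apply.
Duty = €335,494.68 × 11% = €36,904.41.
Total = €0.00 + €245.64 + €36,904.41 = €37,150.05.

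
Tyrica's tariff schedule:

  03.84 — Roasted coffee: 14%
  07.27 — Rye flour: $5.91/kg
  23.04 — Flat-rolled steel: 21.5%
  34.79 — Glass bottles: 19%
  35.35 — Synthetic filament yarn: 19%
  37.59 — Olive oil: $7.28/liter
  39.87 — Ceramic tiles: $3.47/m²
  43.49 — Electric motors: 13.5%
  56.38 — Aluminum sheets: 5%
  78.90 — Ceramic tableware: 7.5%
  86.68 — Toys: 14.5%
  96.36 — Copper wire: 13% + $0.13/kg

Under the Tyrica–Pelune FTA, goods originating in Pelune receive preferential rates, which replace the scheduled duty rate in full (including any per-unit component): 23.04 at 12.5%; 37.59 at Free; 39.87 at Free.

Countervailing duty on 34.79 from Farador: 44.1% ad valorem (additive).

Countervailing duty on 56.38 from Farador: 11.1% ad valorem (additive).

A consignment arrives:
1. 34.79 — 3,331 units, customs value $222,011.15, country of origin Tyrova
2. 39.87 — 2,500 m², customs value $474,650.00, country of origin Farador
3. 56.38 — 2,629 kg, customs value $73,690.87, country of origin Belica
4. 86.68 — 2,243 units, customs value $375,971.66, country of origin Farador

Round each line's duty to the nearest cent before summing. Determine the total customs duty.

$109,057.55

Line 1 (34.79, Tyrova, 3,331 units, $222,011.15):
Base rate for 34.79 is 19%.
The additional-duty order on 34.79 targets Farador, not Tyrova; it does not apply.
Duty = $222,011.15 × 19% = $42,182.12.
Line 2 (39.87, Farador, 2,500 m², $474,650.00):
Base rate for 39.87 is $3.47/m².
39.87 has an FTA preferential rate, but origin Farador is not Pelune; base rate stands.
Duty = 2,500 × $3.47 = $8,675.00.
Line 3 (56.38, Belica, 2,629 kg, $73,690.87):
Base rate for 56.38 is 5%.
The additional-duty order on 56.38 targets Farador, not Belica; it does not apply.
Duty = $73,690.87 × 5% = $3,684.54.
Line 4 (86.68, Farador, 2,243 units, $375,971.66):
Base rate for 86.68 is 14.5%.
Duty = $375,971.66 × 14.5% = $54,515.89.
Total = $42,182.12 + $8,675.00 + $3,684.54 + $54,515.89 = $109,057.55.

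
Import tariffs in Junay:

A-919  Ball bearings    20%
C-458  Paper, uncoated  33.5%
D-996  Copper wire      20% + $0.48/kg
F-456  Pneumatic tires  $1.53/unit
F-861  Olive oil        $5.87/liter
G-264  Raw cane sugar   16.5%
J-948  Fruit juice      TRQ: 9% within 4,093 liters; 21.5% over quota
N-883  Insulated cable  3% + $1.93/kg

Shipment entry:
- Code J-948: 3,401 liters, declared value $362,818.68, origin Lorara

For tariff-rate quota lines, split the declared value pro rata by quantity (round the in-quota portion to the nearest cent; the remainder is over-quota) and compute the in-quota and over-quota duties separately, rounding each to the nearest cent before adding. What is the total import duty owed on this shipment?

$32,653.68

Line 1 (J-948, Lorara, 3,401 liters, $362,818.68):
Code J-948 is under a tariff-rate quota (threshold 4,093 liters). Quantity 3,401 liters is within the quota, so the in-quota rate 9% applies to the full value.
Duty = $362,818.68 × 9% = $32,653.68.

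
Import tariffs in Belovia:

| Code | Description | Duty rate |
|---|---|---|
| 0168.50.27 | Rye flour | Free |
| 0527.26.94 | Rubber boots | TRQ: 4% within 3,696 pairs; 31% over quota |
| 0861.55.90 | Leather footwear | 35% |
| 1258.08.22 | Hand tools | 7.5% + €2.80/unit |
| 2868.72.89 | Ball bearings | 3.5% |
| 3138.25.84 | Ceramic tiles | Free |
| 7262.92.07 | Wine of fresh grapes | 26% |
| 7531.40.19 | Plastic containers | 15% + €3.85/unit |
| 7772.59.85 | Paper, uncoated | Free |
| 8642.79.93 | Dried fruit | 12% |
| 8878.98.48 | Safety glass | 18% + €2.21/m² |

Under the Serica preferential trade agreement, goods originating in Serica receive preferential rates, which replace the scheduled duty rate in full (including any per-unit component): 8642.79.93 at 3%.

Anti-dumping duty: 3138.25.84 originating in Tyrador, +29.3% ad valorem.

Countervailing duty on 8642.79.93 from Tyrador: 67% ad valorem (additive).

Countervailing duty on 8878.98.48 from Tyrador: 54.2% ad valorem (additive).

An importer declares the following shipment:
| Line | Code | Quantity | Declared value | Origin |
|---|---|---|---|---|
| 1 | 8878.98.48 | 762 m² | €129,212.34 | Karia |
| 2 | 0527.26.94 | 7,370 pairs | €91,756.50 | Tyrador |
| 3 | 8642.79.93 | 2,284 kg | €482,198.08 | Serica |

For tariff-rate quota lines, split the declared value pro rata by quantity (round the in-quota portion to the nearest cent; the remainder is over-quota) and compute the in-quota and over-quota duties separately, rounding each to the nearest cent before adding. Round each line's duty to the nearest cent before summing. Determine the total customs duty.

Line 1 (8878.98.48, Karia, 762 m², €129,212.34):
Base rate for 8878.98.48 is 18% + €2.21/m².
The additional-duty order on 8878.98.48 targets Tyrador, not Karia; it does not apply.
Duty = €129,212.34 × 18% + 762 × €2.21 = €24,942.24.
Line 2 (0527.26.94, Tyrador, 7,370 pairs, €91,756.50):
Code 0527.26.94 is under a tariff-rate quota (threshold 3,696 pairs). In-quota: 3,696 pairs at 4%; over-quota: 3,674 pairs at 31%.
Pro-rata value split: in-quota = €91,756.50 × 3,696/7,370 = €46,015.20; over-quota = €91,756.50 − €46,015.20 = €45,741.30.
In-quota duty = €46,015.20 × 4% = €1,840.61. Over-quota duty = €45,741.30 × 31% = €14,179.80.
Line duty = €1,840.61 + €14,179.80 = €16,020.41.
Line 3 (8642.79.93, Serica, 2,284 kg, €482,198.08):
Base rate for 8642.79.93 is 12%.
Origin Serica qualifies under the Belovia–Serica agreement and 8642.79.93 is covered: preferential rate 3% applies instead.
The additional-duty order on 8642.79.93 targets Tyrador, not Serica; it does not apply.
Duty = €482,198.08 × 3% = €14,465.94.
Total = €24,942.24 + €16,020.41 + €14,465.94 = €55,428.59.

€55,428.59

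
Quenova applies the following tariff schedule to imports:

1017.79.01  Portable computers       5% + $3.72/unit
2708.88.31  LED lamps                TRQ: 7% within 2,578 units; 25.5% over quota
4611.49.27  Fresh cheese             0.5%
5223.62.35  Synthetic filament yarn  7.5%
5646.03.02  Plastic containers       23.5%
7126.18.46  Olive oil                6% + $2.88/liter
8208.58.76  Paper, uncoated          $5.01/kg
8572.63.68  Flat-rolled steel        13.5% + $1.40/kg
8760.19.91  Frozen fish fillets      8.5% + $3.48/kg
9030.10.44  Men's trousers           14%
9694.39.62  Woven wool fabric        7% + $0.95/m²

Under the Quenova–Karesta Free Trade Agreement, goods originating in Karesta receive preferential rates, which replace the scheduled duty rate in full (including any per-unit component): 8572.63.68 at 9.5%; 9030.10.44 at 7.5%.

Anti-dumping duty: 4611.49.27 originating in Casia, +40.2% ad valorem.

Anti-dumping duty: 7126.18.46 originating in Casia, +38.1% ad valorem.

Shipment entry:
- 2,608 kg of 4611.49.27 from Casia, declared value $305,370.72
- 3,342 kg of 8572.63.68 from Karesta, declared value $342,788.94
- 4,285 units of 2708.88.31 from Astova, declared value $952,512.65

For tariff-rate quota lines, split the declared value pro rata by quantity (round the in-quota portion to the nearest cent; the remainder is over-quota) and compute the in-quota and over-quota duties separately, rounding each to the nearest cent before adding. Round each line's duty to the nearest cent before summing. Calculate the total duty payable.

Line 1 (4611.49.27, Casia, 2,608 kg, $305,370.72):
Base rate for 4611.49.27 is 0.5%.
Additional duty on 4611.49.27 from Casia: +40.2%. Applied ad valorem rate: 0.5% + 40.2% = 40.7%.
Duty = $305,370.72 × 40.7% = $124,285.88.
Line 2 (8572.63.68, Karesta, 3,342 kg, $342,788.94):
Base rate for 8572.63.68 is 13.5% + $1.40/kg.
Origin Karesta qualifies under the Quenova–Karesta agreement and 8572.63.68 is covered: preferential rate 9.5% applies instead.
Duty = $342,788.94 × 9.5% = $32,564.95.
Line 3 (2708.88.31, Astova, 4,285 units, $952,512.65):
Code 2708.88.31 is under a tariff-rate quota (threshold 2,578 units). In-quota: 2,578 units at 7%; over-quota: 1,707 units at 25.5%.
Pro-rata value split: in-quota = $952,512.65 × 2,578/4,285 = $573,063.62; over-quota = $952,512.65 − $573,063.62 = $379,449.03.
In-quota duty = $573,063.62 × 7% = $40,114.45. Over-quota duty = $379,449.03 × 25.5% = $96,759.50.
Line duty = $40,114.45 + $96,759.50 = $136,873.95.
Total = $124,285.88 + $32,564.95 + $136,873.95 = $293,724.78.

$293,724.78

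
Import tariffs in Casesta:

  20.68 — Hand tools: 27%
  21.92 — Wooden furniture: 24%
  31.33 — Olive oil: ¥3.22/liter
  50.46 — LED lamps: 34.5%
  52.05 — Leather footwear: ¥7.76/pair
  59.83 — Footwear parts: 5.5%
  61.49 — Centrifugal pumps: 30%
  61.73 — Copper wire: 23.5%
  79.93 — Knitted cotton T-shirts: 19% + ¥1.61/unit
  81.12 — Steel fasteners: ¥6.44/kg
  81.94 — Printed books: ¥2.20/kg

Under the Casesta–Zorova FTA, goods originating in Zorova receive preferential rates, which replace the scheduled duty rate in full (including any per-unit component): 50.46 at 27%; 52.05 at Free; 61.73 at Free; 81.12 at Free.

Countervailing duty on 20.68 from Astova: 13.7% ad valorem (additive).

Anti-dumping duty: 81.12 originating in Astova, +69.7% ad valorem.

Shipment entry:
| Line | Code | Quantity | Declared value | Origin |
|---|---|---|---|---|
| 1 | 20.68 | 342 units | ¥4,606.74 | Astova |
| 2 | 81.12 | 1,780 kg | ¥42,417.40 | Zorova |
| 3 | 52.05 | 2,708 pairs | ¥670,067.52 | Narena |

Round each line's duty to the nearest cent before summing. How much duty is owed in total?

¥22,889.02

Line 1 (20.68, Astova, 342 units, ¥4,606.74):
Base rate for 20.68 is 27%.
Additional duty on 20.68 from Astova: +13.7%. Applied ad valorem rate: 27% + 13.7% = 40.7%.
Duty = ¥4,606.74 × 40.7% = ¥1,874.94.
Line 2 (81.12, Zorova, 1,780 kg, ¥42,417.40):
Base rate for 81.12 is ¥6.44/kg.
Origin Zorova qualifies under the Casesta–Zorova agreement and 81.12 is covered: preferential rate Free applies instead.
The additional-duty order on 81.12 targets Astova, not Zorova; it does not apply.
Duty = ¥42,417.40 × 0% = ¥0.00.
Line 3 (52.05, Narena, 2,708 pairs, ¥670,067.52):
Base rate for 52.05 is ¥7.76/pair.
52.05 has an FTA preferential rate, but origin Narena is not Zorova; base rate stands.
Duty = 2,708 × ¥7.76 = ¥21,014.08.
Total = ¥1,874.94 + ¥0.00 + ¥21,014.08 = ¥22,889.02.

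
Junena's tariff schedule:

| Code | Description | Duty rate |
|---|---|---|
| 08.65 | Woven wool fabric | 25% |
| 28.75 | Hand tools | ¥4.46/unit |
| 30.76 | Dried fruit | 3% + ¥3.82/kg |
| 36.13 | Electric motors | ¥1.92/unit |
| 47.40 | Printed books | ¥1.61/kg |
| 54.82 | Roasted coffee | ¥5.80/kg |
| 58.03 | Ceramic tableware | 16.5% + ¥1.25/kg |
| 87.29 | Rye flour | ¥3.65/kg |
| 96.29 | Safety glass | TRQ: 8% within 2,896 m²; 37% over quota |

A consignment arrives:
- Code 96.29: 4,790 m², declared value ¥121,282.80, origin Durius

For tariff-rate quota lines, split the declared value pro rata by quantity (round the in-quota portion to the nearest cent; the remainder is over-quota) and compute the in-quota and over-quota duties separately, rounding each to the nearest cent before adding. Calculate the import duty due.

Line 1 (96.29, Durius, 4,790 m², ¥121,282.80):
Code 96.29 is under a tariff-rate quota (threshold 2,896 m²). In-quota: 2,896 m² at 8%; over-quota: 1,894 m² at 37%.
Pro-rata value split: in-quota = ¥121,282.80 × 2,896/4,790 = ¥73,326.72; over-quota = ¥121,282.80 − ¥73,326.72 = ¥47,956.08.
In-quota duty = ¥73,326.72 × 8% = ¥5,866.14. Over-quota duty = ¥47,956.08 × 37% = ¥17,743.75.
Line duty = ¥5,866.14 + ¥17,743.75 = ¥23,609.89.

¥23,609.89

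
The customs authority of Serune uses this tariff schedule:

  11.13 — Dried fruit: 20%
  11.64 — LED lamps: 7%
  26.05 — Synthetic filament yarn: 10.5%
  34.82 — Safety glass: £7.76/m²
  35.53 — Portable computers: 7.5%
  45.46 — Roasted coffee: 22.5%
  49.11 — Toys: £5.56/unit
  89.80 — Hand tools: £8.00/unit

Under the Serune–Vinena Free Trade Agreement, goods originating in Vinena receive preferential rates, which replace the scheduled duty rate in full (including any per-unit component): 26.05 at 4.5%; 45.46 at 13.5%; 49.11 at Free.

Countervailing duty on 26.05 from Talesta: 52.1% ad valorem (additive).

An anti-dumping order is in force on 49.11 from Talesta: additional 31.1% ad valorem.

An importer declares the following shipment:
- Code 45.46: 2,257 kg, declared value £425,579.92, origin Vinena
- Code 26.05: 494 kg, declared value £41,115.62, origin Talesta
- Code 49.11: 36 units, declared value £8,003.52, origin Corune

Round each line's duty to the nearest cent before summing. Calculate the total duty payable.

£83,391.83

Line 1 (45.46, Vinena, 2,257 kg, £425,579.92):
Base rate for 45.46 is 22.5%.
Origin Vinena qualifies under the Serune–Vinena agreement and 45.46 is covered: preferential rate 13.5% applies instead.
Duty = £425,579.92 × 13.5% = £57,453.29.
Line 2 (26.05, Talesta, 494 kg, £41,115.62):
Base rate for 26.05 is 10.5%.
26.05 has an FTA preferential rate, but origin Talesta is not Vinena; base rate stands.
Additional duty on 26.05 from Talesta: +52.1%. Applied ad valorem rate: 10.5% + 52.1% = 62.6%.
Duty = £41,115.62 × 62.6% = £25,738.38.
Line 3 (49.11, Corune, 36 units, £8,003.52):
Base rate for 49.11 is £5.56/unit.
49.11 has an FTA preferential rate, but origin Corune is not Vinena; base rate stands.
The additional-duty order on 49.11 targets Talesta, not Corune; it does not apply.
Duty = 36 × £5.56 = £200.16.
Total = £57,453.29 + £25,738.38 + £200.16 = £83,391.83.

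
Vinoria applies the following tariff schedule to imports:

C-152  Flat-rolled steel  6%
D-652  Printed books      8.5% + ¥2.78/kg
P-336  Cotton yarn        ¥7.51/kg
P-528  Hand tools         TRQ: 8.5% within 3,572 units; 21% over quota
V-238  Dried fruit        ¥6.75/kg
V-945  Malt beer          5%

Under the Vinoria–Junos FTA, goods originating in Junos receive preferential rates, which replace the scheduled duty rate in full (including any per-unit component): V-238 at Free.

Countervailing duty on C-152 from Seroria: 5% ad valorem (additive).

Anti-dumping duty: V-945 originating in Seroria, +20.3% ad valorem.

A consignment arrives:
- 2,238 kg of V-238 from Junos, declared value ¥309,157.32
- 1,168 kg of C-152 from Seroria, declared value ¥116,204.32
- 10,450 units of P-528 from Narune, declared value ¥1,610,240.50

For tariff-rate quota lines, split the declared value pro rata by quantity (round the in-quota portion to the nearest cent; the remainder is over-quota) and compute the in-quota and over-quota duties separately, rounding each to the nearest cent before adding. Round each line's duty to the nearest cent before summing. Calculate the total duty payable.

Line 1 (V-238, Junos, 2,238 kg, ¥309,157.32):
Base rate for V-238 is ¥6.75/kg.
Origin Junos qualifies under the Vinoria–Junos agreement and V-238 is covered: preferential rate Free applies instead.
Duty = ¥309,157.32 × 0% = ¥0.00.
Line 2 (C-152, Seroria, 1,168 kg, ¥116,204.32):
Base rate for C-152 is 6%.
Additional duty on C-152 from Seroria: +5%. Applied ad valorem rate: 6% + 5% = 11%.
Duty = ¥116,204.32 × 11% = ¥12,782.48.
Line 3 (P-528, Narune, 10,450 units, ¥1,610,240.50):
Code P-528 is under a tariff-rate quota (threshold 3,572 units). In-quota: 3,572 units at 8.5%; over-quota: 6,878 units at 21%.
Pro-rata value split: in-quota = ¥1,610,240.50 × 3,572/10,450 = ¥550,409.48; over-quota = ¥1,610,240.50 − ¥550,409.48 = ¥1,059,831.02.
In-quota duty = ¥550,409.48 × 8.5% = ¥46,784.81. Over-quota duty = ¥1,059,831.02 × 21% = ¥222,564.51.
Line duty = ¥46,784.81 + ¥222,564.51 = ¥269,349.32.
Total = ¥0.00 + ¥12,782.48 + ¥269,349.32 = ¥282,131.80.

¥282,131.80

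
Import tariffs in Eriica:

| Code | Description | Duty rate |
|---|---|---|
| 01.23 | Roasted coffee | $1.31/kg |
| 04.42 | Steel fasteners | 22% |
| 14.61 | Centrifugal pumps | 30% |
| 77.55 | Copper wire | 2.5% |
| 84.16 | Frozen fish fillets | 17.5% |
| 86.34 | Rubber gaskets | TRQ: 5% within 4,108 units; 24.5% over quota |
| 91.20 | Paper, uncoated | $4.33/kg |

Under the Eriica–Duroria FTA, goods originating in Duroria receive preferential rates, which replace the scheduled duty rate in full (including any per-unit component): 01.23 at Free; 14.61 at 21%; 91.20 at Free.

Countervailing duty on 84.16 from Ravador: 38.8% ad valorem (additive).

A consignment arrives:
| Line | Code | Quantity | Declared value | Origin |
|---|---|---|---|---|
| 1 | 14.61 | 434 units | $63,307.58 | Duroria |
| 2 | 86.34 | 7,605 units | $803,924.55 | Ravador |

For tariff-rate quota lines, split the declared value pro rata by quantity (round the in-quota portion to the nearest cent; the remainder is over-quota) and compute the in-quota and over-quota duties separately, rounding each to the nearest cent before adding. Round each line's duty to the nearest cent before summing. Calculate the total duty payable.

$125,576.05

Line 1 (14.61, Duroria, 434 units, $63,307.58):
Base rate for 14.61 is 30%.
Origin Duroria qualifies under the Eriica–Duroria agreement and 14.61 is covered: preferential rate 21% applies instead.
Duty = $63,307.58 × 21% = $13,294.59.
Line 2 (86.34, Ravador, 7,605 units, $803,924.55):
Code 86.34 is under a tariff-rate quota (threshold 4,108 units). In-quota: 4,108 units at 5%; over-quota: 3,497 units at 24.5%.
Pro-rata value split: in-quota = $803,924.55 × 4,108/7,605 = $434,256.68; over-quota = $803,924.55 − $434,256.68 = $369,667.87.
In-quota duty = $434,256.68 × 5% = $21,712.83. Over-quota duty = $369,667.87 × 24.5% = $90,568.63.
Line duty = $21,712.83 + $90,568.63 = $112,281.46.
Total = $13,294.59 + $112,281.46 = $125,576.05.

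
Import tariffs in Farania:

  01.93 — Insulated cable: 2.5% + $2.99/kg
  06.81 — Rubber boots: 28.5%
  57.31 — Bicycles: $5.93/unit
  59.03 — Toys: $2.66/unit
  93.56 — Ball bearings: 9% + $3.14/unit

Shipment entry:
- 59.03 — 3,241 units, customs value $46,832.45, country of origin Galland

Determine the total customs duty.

Line 1 (59.03, Galland, 3,241 units, $46,832.45):
Base rate for 59.03 is $2.66/unit.
Duty = 3,241 × $2.66 = $8,621.06.

$8,621.06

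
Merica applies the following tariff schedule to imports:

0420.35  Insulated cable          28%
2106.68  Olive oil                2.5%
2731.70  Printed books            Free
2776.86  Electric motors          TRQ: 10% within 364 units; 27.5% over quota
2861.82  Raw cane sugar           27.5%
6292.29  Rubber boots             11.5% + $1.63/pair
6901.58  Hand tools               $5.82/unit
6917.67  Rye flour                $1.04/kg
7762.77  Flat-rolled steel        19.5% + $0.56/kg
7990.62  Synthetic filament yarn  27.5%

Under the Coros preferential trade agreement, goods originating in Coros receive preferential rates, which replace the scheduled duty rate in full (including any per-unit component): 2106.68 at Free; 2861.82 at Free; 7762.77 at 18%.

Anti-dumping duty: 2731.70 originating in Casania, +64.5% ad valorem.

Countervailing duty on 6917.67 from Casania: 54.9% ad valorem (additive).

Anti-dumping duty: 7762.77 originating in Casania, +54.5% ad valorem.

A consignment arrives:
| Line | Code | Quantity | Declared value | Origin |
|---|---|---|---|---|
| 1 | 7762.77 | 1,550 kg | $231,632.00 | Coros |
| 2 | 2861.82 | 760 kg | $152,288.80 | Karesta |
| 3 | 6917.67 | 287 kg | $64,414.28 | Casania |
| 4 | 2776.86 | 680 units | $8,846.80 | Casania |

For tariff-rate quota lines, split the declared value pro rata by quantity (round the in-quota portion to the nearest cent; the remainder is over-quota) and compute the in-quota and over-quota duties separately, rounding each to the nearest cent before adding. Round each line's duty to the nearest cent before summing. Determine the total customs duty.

$120,839.23

Line 1 (7762.77, Coros, 1,550 kg, $231,632.00):
Base rate for 7762.77 is 19.5% + $0.56/kg.
Origin Coros qualifies under the Merica–Coros agreement and 7762.77 is covered: preferential rate 18% applies instead.
The additional-duty order on 7762.77 targets Casania, not Coros; it does not apply.
Duty = $231,632.00 × 18% = $41,693.76.
Line 2 (2861.82, Karesta, 760 kg, $152,288.80):
Base rate for 2861.82 is 27.5%.
2861.82 has an FTA preferential rate, but origin Karesta is not Coros; base rate stands.
Duty = $152,288.80 × 27.5% = $41,879.42.
Line 3 (6917.67, Casania, 287 kg, $64,414.28):
Base rate for 6917.67 is $1.04/kg.
Additional duty on 6917.67 from Casania: +54.9% ad valorem. Applied ad valorem rate = 54.9%.
Duty = $64,414.28 × 54.9% + 287 × $1.04 = $35,661.92.
Line 4 (2776.86, Casania, 680 units, $8,846.80):
Code 2776.86 is under a tariff-rate quota (threshold 364 units). In-quota: 364 units at 10%; over-quota: 316 units at 27.5%.
Pro-rata value split: in-quota = $8,846.80 × 364/680 = $4,735.64; over-quota = $8,846.80 − $4,735.64 = $4,111.16.
In-quota duty = $4,735.64 × 10% = $473.56. Over-quota duty = $4,111.16 × 27.5% = $1,130.57.
Line duty = $473.56 + $1,130.57 = $1,604.13.
Total = $41,693.76 + $41,879.42 + $35,661.92 + $1,604.13 = $120,839.23.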